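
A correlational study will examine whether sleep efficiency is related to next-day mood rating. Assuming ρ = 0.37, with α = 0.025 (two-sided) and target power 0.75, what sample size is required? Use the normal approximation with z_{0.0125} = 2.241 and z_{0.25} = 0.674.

n = 60

Fisher's z: C = ½·ln((1+r)/(1−r)) = ½·ln(2.1746) = 0.3884.
n = ((z_{α/2} + z_β)/C)² + 3.
(2.241 + 0.674) / 0.3884 = 2.915 / 0.3884 = 7.505.
n = 7.505² + 3 = 56.33 + 3 = 59.3.
Round up.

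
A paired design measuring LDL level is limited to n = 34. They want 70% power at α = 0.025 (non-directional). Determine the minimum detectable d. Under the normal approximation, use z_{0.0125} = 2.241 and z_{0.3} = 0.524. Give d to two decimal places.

For a single sample (or paired design) of n = 34: d_min = (z_{α/2} + z_β)/√n.
z-sum = 2.241 + 0.524 = 2.765.
d_min = 2.765 / √34 = 2.765 / 5.831 = 0.474.

d_min ≈ 0.47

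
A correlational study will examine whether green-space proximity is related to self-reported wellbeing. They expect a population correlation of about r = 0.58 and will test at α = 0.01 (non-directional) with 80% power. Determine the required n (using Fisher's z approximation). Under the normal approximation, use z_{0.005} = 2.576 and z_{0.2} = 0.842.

Fisher's z: C = ½·ln((1+r)/(1−r)) = ½·ln(3.7619) = 0.6625.
n = ((z_{α/2} + z_β)/C)² + 3.
(2.576 + 0.842) / 0.6625 = 3.418 / 0.6625 = 5.159.
n = 5.159² + 3 = 26.62 + 3 = 29.6.
Round up.

n = 30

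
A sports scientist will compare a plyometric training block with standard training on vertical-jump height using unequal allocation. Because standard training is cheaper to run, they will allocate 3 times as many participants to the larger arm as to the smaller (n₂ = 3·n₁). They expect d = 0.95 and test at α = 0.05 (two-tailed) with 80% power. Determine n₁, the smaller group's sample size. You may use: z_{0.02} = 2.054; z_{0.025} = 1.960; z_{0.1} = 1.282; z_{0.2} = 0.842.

n₁ = 12

With allocation ratio k = n₂/n₁ = 3, Var(x̄₁−x̄₂) = σ²(1/n₁ + 1/(k·n₁)) = σ²·(k+1)/(k·n₁).
So n₁ = (1 + 1/k)·((z_{α/2} + z_β)/d)² = 1.333 × (2.802/0.95)².
n₁ = 1.333 × 8.70 = 11.6.
Round up: n₁ = 12, giving n₂ = 3 × 12 = 36.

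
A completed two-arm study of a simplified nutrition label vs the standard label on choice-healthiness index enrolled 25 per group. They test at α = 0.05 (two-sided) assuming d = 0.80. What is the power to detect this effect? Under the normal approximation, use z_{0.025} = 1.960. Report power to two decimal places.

For two equal groups, power = Φ(d·√(n/2) − z_{α/2}).
d·√(n/2) = 0.80 × √(25/2) = 0.80 × 3.536 = 2.828.
z_β = 2.828 − 1.960 = 0.868.
Power = Φ(0.868) = 0.807.

power ≈ 0.81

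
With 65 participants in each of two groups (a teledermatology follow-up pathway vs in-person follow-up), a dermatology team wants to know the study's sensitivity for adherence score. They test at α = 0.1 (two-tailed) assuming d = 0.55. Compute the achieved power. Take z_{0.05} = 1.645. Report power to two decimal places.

For two equal groups, power = Φ(d·√(n/2) − z_{α/2}).
d·√(n/2) = 0.55 × √(65/2) = 0.55 × 5.701 = 3.135.
z_β = 3.135 − 1.645 = 1.490.
Power = Φ(1.490) = 0.932.

power ≈ 0.93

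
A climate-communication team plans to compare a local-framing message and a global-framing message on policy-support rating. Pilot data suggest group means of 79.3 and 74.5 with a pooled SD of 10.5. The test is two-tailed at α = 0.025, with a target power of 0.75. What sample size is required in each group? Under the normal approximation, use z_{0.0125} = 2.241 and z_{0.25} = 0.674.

Cohen's d = |M₁ − M₂| / SD_pooled = |79.3 − 74.5| / 10.5 = 4.8 / 10.5 = 0.457.
For two independent groups with equal n: n = 2·((z_{α/2} + z_β) / d)².
z_{α/2} + z_β = 2.241 + 0.674 = 2.915.
n = 2 × (2.915 / 0.457)² = 2 × 6.379² = 2 × 40.69 = 81.4.
Round up to the next whole participant.

n = 82 per group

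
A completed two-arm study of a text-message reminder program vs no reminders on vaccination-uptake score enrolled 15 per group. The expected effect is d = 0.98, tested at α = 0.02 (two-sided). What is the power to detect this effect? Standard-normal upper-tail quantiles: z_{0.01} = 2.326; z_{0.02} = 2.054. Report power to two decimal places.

power ≈ 0.64

For two equal groups, power = Φ(d·√(n/2) − z_{α/2}).
d·√(n/2) = 0.98 × √(15/2) = 0.98 × 2.739 = 2.684.
z_β = 2.684 − 2.326 = 0.358.
Power = Φ(0.358) = 0.640.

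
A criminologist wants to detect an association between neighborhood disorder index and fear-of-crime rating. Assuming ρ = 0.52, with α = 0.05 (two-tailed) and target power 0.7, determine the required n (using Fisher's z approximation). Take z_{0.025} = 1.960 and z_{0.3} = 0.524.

Fisher's z: C = ½·ln((1+r)/(1−r)) = ½·ln(3.1667) = 0.5763.
n = ((z_{α/2} + z_β)/C)² + 3.
(1.960 + 0.524) / 0.5763 = 2.484 / 0.5763 = 4.310.
n = 4.310² + 3 = 18.58 + 3 = 21.6.
Round up.

n = 22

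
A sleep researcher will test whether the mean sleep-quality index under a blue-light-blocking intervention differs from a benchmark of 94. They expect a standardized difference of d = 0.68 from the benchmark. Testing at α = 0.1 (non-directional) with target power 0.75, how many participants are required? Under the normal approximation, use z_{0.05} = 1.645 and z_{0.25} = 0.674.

For a one-sample test: n = ((z_{α/2} + z_β) / d)².
z_{α/2} + z_β = 1.645 + 0.674 = 2.319.
n = (2.319 / 0.68)² = 3.410² = 11.63.
Round up.

n = 12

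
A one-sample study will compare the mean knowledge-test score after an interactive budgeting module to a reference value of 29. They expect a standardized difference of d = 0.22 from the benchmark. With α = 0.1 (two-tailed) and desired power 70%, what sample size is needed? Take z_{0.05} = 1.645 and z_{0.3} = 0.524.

n = 98

For a one-sample test: n = ((z_{α/2} + z_β) / d)².
z_{α/2} + z_β = 1.645 + 0.524 = 2.169.
n = (2.169 / 0.22)² = 9.859² = 97.20.
Round up.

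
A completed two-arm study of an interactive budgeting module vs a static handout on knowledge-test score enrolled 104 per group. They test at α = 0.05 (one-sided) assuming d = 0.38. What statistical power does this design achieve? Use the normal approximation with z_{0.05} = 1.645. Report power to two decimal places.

power ≈ 0.86

For two equal groups, power = Φ(d·√(n/2) − z_{α}).
d·√(n/2) = 0.38 × √(104/2) = 0.38 × 7.211 = 2.740.
z_β = 2.740 − 1.645 = 1.095.
Power = Φ(1.095) = 0.863.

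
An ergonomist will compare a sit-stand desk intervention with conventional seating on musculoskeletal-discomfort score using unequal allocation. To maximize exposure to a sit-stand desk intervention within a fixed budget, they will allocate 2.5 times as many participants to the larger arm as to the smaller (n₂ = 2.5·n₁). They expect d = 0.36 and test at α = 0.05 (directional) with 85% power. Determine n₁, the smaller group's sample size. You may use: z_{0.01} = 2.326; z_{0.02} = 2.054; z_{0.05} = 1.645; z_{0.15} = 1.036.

With allocation ratio k = n₂/n₁ = 2.5, Var(x̄₁−x̄₂) = σ²(1/n₁ + 1/(k·n₁)) = σ²·(k+1)/(k·n₁).
So n₁ = (1 + 1/k)·((z_{α} + z_β)/d)² = 1.400 × (2.681/0.36)².
n₁ = 1.400 × 55.46 = 77.6.
Round up: n₁ = 78, giving n₂ = 2.5 × 78 = 195.

n₁ = 78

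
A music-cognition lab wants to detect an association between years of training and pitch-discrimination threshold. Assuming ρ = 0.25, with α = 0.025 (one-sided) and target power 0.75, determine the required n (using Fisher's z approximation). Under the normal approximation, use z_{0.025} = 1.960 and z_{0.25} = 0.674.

n = 110

Fisher's z: C = ½·ln((1+r)/(1−r)) = ½·ln(1.6667) = 0.2554.
n = ((z_{α} + z_β)/C)² + 3.
(1.960 + 0.674) / 0.2554 = 2.634 / 0.2554 = 10.313.
n = 10.313² + 3 = 106.36 + 3 = 109.4.
Round up.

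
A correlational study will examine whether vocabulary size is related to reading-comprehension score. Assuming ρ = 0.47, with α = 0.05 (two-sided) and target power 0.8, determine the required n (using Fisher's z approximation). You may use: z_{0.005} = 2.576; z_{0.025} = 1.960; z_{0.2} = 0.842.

Fisher's z: C = ½·ln((1+r)/(1−r)) = ½·ln(2.7736) = 0.5101.
n = ((z_{α/2} + z_β)/C)² + 3.
(1.960 + 0.842) / 0.5101 = 2.802 / 0.5101 = 5.493.
n = 5.493² + 3 = 30.17 + 3 = 33.2.
Round up.

n = 34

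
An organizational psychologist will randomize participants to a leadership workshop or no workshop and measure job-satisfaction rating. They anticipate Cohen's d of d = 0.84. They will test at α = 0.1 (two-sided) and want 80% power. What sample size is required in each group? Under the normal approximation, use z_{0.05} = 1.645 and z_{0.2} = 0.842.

For two independent groups with equal n: n = 2·((z_{α/2} + z_β) / d)².
z_{α/2} + z_β = 1.645 + 0.842 = 2.487.
n = 2 × (2.487 / 0.84)² = 2 × 2.961² = 2 × 8.77 = 17.5.
Round up to the next whole participant.

n = 18 per group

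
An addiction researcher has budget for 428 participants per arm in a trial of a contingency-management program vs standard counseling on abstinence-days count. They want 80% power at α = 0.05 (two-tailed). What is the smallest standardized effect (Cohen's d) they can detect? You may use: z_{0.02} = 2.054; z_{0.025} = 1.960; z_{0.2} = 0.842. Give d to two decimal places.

For two independent groups of n = 428 each: d_min = (z_{α/2} + z_β)·√(2/n).
z-sum = 1.960 + 0.842 = 2.802.
d_min = 2.802 × √(2/428) = 2.802 × 0.0684 = 0.192.

d_min ≈ 0.19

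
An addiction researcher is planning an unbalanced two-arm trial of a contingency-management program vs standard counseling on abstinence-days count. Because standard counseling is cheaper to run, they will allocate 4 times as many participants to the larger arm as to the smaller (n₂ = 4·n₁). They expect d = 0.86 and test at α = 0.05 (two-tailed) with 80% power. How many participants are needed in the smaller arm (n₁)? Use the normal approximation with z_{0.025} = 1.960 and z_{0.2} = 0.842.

With allocation ratio k = n₂/n₁ = 4, Var(x̄₁−x̄₂) = σ²(1/n₁ + 1/(k·n₁)) = σ²·(k+1)/(k·n₁).
So n₁ = (1 + 1/k)·((z_{α/2} + z_β)/d)² = 1.250 × (2.802/0.86)².
n₁ = 1.250 × 10.62 = 13.3.
Round up: n₁ = 14, giving n₂ = 4 × 14 = 56.

n₁ = 14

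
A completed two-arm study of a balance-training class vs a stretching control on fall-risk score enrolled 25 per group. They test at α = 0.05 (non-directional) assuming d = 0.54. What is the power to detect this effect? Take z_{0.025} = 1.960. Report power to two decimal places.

For two equal groups, power = Φ(d·√(n/2) − z_{α/2}).
d·√(n/2) = 0.54 × √(25/2) = 0.54 × 3.536 = 1.909.
z_β = 1.909 − 1.960 = -0.051.
Power = Φ(-0.051) = 0.480.

power ≈ 0.48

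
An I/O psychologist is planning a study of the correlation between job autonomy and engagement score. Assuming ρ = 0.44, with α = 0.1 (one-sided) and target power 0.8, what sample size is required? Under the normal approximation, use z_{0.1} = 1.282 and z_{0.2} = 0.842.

Fisher's z: C = ½·ln((1+r)/(1−r)) = ½·ln(2.5714) = 0.4722.
n = ((z_{α} + z_β)/C)² + 3.
(1.282 + 0.842) / 0.4722 = 2.124 / 0.4722 = 4.498.
n = 4.498² + 3 = 20.23 + 3 = 23.2.
Round up.

n = 24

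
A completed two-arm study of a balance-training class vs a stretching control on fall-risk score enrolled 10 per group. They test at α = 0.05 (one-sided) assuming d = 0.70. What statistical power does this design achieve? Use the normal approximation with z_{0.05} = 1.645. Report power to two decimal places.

power ≈ 0.47

For two equal groups, power = Φ(d·√(n/2) − z_{α}).
d·√(n/2) = 0.70 × √(10/2) = 0.70 × 2.236 = 1.565.
z_β = 1.565 − 1.645 = -0.080.
Power = Φ(-0.080) = 0.468.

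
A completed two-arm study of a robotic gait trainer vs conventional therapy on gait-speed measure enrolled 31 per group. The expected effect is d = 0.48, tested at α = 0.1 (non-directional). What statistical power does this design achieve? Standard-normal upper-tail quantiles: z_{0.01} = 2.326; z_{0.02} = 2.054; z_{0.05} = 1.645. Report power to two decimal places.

power ≈ 0.60

For two equal groups, power = Φ(d·√(n/2) − z_{α/2}).
d·√(n/2) = 0.48 × √(31/2) = 0.48 × 3.937 = 1.890.
z_β = 1.890 − 1.645 = 0.245.
Power = Φ(0.245) = 0.597.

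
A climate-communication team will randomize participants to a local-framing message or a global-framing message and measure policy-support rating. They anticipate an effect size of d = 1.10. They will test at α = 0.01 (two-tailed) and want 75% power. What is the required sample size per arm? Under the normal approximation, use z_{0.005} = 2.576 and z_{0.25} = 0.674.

n = 18 per group

For two independent groups with equal n: n = 2·((z_{α/2} + z_β) / d)².
z_{α/2} + z_β = 2.576 + 0.674 = 3.250.
n = 2 × (3.250 / 1.10)² = 2 × 2.955² = 2 × 8.73 = 17.5.
Round up to the next whole participant.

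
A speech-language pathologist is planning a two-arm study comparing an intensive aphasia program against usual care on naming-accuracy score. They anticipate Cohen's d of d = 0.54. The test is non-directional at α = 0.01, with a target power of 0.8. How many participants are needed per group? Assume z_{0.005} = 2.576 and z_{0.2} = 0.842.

n = 81 per group

For two independent groups with equal n: n = 2·((z_{α/2} + z_β) / d)².
z_{α/2} + z_β = 2.576 + 0.842 = 3.418.
n = 2 × (3.418 / 0.54)² = 2 × 6.330² = 2 × 40.06 = 80.1.
Round up to the next whole participant.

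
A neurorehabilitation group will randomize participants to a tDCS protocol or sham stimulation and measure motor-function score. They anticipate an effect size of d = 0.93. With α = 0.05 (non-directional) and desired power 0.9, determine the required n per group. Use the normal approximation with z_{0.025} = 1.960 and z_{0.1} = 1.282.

For two independent groups with equal n: n = 2·((z_{α/2} + z_β) / d)².
z_{α/2} + z_β = 1.960 + 1.282 = 3.242.
n = 2 × (3.242 / 0.93)² = 2 × 3.486² = 2 × 12.15 = 24.3.
Round up to the next whole participant.

n = 25 per group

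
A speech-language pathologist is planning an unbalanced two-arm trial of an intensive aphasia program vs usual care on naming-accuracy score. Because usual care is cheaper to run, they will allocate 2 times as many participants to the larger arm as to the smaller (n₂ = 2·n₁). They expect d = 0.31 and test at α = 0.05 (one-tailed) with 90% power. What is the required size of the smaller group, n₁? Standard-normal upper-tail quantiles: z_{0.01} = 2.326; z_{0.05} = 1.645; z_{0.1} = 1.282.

n₁ = 134

With allocation ratio k = n₂/n₁ = 2, Var(x̄₁−x̄₂) = σ²(1/n₁ + 1/(k·n₁)) = σ²·(k+1)/(k·n₁).
So n₁ = (1 + 1/k)·((z_{α} + z_β)/d)² = 1.500 × (2.927/0.31)².
n₁ = 1.500 × 89.15 = 133.7.
Round up: n₁ = 134, giving n₂ = 2 × 134 = 268.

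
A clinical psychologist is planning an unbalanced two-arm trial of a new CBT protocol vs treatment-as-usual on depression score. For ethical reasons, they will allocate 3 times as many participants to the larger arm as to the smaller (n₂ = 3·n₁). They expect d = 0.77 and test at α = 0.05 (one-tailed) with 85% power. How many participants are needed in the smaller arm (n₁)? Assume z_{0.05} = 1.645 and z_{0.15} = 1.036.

With allocation ratio k = n₂/n₁ = 3, Var(x̄₁−x̄₂) = σ²(1/n₁ + 1/(k·n₁)) = σ²·(k+1)/(k·n₁).
So n₁ = (1 + 1/k)·((z_{α} + z_β)/d)² = 1.333 × (2.681/0.77)².
n₁ = 1.333 × 12.12 = 16.2.
Round up: n₁ = 17, giving n₂ = 3 × 17 = 51.

n₁ = 17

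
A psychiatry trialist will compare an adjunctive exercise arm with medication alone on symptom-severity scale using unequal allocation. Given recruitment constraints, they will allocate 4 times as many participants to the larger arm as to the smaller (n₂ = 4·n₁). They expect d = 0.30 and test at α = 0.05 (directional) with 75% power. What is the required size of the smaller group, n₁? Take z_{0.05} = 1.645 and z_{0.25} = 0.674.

With allocation ratio k = n₂/n₁ = 4, Var(x̄₁−x̄₂) = σ²(1/n₁ + 1/(k·n₁)) = σ²·(k+1)/(k·n₁).
So n₁ = (1 + 1/k)·((z_{α} + z_β)/d)² = 1.250 × (2.319/0.30)².
n₁ = 1.250 × 59.75 = 74.7.
Round up: n₁ = 75, giving n₂ = 4 × 75 = 300.

n₁ = 75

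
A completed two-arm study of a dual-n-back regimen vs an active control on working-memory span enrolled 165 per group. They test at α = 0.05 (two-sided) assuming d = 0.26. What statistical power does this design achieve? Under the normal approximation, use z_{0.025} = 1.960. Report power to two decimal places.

power ≈ 0.66

For two equal groups, power = Φ(d·√(n/2) − z_{α/2}).
d·√(n/2) = 0.26 × √(165/2) = 0.26 × 9.083 = 2.362.
z_β = 2.362 − 1.960 = 0.402.
Power = Φ(0.402) = 0.656.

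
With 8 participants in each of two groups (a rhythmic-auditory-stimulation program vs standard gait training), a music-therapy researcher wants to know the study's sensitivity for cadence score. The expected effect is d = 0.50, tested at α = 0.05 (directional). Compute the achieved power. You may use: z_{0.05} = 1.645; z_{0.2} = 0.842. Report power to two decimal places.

For two equal groups, power = Φ(d·√(n/2) − z_{α}).
d·√(n/2) = 0.50 × √(8/2) = 0.50 × 2.000 = 1.000.
z_β = 1.000 − 1.645 = -0.645.
Power = Φ(-0.645) = 0.259.

power ≈ 0.26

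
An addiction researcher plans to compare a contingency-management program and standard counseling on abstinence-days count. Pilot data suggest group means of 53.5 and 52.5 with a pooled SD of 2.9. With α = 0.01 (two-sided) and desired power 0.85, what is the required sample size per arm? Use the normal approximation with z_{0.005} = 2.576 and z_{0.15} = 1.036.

n = 220 per group

Cohen's d = |M₁ − M₂| / SD_pooled = |53.5 − 52.5| / 2.9 = 1.0 / 2.9 = 0.345.
For two independent groups with equal n: n = 2·((z_{α/2} + z_β) / d)².
z_{α/2} + z_β = 2.576 + 1.036 = 3.612.
n = 2 × (3.612 / 0.345)² = 2 × 10.470² = 2 × 109.61 = 219.2.
Round up to the next whole participant.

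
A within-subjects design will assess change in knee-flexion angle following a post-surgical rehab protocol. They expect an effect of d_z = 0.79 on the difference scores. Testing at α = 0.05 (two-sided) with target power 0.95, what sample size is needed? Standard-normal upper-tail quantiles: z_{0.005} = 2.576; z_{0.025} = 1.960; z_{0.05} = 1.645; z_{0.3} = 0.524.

For a paired (one-sample on differences) test: n = ((z_{α/2} + z_β) / d)².
z_{α/2} + z_β = 1.960 + 1.645 = 3.605.
n = (3.605 / 0.79)² = 4.563² = 20.82.
Round up.

n = 21 pairs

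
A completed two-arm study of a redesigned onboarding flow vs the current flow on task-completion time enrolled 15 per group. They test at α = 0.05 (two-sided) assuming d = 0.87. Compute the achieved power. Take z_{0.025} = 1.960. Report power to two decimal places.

power ≈ 0.66

For two equal groups, power = Φ(d·√(n/2) − z_{α/2}).
d·√(n/2) = 0.87 × √(15/2) = 0.87 × 2.739 = 2.383.
z_β = 2.383 − 1.960 = 0.423.
Power = Φ(0.423) = 0.664.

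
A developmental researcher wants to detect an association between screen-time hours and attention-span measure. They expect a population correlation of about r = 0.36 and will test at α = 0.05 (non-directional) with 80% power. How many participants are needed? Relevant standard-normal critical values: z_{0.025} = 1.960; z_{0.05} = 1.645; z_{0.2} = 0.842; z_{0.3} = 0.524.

Fisher's z: C = ½·ln((1+r)/(1−r)) = ½·ln(2.1250) = 0.3769.
n = ((z_{α/2} + z_β)/C)² + 3.
(1.960 + 0.842) / 0.3769 = 2.802 / 0.3769 = 7.434.
n = 7.434² + 3 = 55.27 + 3 = 58.3.
Round up.

n = 59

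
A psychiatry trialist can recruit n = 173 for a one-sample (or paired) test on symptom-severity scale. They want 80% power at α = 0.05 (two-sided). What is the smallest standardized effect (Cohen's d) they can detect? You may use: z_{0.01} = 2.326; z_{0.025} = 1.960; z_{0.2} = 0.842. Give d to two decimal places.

d_min ≈ 0.21

For a single sample (or paired design) of n = 173: d_min = (z_{α/2} + z_β)/√n.
z-sum = 1.960 + 0.842 = 2.802.
d_min = 2.802 / √173 = 2.802 / 13.153 = 0.213.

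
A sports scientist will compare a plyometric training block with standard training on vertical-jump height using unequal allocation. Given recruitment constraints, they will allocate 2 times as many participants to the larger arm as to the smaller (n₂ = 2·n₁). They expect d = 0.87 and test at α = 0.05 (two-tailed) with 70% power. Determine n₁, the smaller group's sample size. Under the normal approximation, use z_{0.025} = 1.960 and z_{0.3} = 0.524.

With allocation ratio k = n₂/n₁ = 2, Var(x̄₁−x̄₂) = σ²(1/n₁ + 1/(k·n₁)) = σ²·(k+1)/(k·n₁).
So n₁ = (1 + 1/k)·((z_{α/2} + z_β)/d)² = 1.500 × (2.484/0.87)².
n₁ = 1.500 × 8.15 = 12.2.
Round up: n₁ = 13, giving n₂ = 2 × 13 = 26.

n₁ = 13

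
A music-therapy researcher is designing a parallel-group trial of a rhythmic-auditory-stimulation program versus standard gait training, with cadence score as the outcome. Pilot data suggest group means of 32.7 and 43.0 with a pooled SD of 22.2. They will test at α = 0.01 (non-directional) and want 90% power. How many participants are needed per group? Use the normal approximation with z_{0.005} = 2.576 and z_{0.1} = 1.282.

n = 139 per group

Cohen's d = |M₁ − M₂| / SD_pooled = |32.7 − 43.0| / 22.2 = 10.3 / 22.2 = 0.464.
For two independent groups with equal n: n = 2·((z_{α/2} + z_β) / d)².
z_{α/2} + z_β = 2.576 + 1.282 = 3.858.
n = 2 × (3.858 / 0.464)² = 2 × 8.315² = 2 × 69.13 = 138.3.
Round up to the next whole participant.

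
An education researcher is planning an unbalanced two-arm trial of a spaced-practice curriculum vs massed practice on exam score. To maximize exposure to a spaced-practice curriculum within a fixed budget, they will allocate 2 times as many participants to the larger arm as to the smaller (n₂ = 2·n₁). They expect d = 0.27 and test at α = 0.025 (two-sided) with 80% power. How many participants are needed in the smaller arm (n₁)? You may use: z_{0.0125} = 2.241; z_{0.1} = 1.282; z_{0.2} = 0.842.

n₁ = 196

With allocation ratio k = n₂/n₁ = 2, Var(x̄₁−x̄₂) = σ²(1/n₁ + 1/(k·n₁)) = σ²·(k+1)/(k·n₁).
So n₁ = (1 + 1/k)·((z_{α/2} + z_β)/d)² = 1.500 × (3.083/0.27)².
n₁ = 1.500 × 130.38 = 195.6.
Round up: n₁ = 196, giving n₂ = 2 × 196 = 392.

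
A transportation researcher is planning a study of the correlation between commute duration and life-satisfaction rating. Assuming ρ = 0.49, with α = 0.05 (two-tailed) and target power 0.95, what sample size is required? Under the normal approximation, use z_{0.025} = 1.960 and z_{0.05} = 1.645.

n = 49

Fisher's z: C = ½·ln((1+r)/(1−r)) = ½·ln(2.9216) = 0.5361.
n = ((z_{α/2} + z_β)/C)² + 3.
(1.960 + 1.645) / 0.5361 = 3.605 / 0.5361 = 6.724.
n = 6.724² + 3 = 45.22 + 3 = 48.2.
Round up.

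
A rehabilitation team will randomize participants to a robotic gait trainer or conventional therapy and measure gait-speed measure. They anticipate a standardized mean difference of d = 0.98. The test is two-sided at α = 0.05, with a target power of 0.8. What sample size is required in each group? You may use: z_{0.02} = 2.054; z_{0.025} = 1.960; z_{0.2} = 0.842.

n = 17 per group

For two independent groups with equal n: n = 2·((z_{α/2} + z_β) / d)².
z_{α/2} + z_β = 1.960 + 0.842 = 2.802.
n = 2 × (2.802 / 0.98)² = 2 × 2.859² = 2 × 8.17 = 16.3.
Round up to the next whole participant.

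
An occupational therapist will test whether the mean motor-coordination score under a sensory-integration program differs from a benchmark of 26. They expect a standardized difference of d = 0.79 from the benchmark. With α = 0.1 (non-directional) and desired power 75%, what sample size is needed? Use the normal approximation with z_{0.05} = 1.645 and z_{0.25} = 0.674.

n = 9

For a one-sample test: n = ((z_{α/2} + z_β) / d)².
z_{α/2} + z_β = 1.645 + 0.674 = 2.319.
n = (2.319 / 0.79)² = 2.935² = 8.62.
Round up.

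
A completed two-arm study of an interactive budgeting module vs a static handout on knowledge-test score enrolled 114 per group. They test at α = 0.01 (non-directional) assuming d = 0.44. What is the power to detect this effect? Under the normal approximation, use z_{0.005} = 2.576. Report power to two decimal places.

For two equal groups, power = Φ(d·√(n/2) − z_{α/2}).
d·√(n/2) = 0.44 × √(114/2) = 0.44 × 7.550 = 3.322.
z_β = 3.322 − 2.576 = 0.746.
Power = Φ(0.746) = 0.772.

power ≈ 0.77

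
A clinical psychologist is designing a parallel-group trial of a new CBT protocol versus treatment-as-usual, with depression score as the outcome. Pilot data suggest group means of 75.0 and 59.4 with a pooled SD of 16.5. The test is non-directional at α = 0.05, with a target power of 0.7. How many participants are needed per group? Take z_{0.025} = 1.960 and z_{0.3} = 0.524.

Cohen's d = |M₁ − M₂| / SD_pooled = |75.0 − 59.4| / 16.5 = 15.6 / 16.5 = 0.945.
For two independent groups with equal n: n = 2·((z_{α/2} + z_β) / d)².
z_{α/2} + z_β = 1.960 + 0.524 = 2.484.
n = 2 × (2.484 / 0.945)² = 2 × 2.629² = 2 × 6.91 = 13.8.
Round up to the next whole participant.

n = 14 per group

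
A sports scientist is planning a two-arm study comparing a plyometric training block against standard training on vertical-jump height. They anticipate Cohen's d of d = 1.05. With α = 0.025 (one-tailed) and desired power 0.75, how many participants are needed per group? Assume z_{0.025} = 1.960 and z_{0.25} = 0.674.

For two independent groups with equal n: n = 2·((z_{α} + z_β) / d)².
z_{α} + z_β = 1.960 + 0.674 = 2.634.
n = 2 × (2.634 / 1.05)² = 2 × 2.509² = 2 × 6.29 = 12.6.
Round up to the next whole participant.

n = 13 per group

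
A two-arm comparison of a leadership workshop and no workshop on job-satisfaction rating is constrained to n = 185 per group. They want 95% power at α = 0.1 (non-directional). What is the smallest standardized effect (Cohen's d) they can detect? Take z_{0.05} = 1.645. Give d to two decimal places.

For two independent groups of n = 185 each: d_min = (z_{α/2} + z_β)·√(2/n).
z-sum = 1.645 + 1.645 = 3.290.
d_min = 3.290 × √(2/185) = 3.290 × 0.1040 = 0.342.

d_min ≈ 0.34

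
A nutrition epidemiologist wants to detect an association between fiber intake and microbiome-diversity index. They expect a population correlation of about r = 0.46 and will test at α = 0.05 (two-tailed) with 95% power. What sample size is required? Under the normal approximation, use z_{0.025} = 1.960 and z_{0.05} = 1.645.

Fisher's z: C = ½·ln((1+r)/(1−r)) = ½·ln(2.7037) = 0.4973.
n = ((z_{α/2} + z_β)/C)² + 3.
(1.960 + 1.645) / 0.4973 = 3.605 / 0.4973 = 7.249.
n = 7.249² + 3 = 52.55 + 3 = 55.6.
Round up.

n = 56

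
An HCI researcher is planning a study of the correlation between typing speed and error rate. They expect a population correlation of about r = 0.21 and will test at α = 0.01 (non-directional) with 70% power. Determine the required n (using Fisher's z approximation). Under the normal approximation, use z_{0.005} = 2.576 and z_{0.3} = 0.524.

n = 215

Fisher's z: C = ½·ln((1+r)/(1−r)) = ½·ln(1.5316) = 0.2132.
n = ((z_{α/2} + z_β)/C)² + 3.
(2.576 + 0.524) / 0.2132 = 3.100 / 0.2132 = 14.540.
n = 14.540² + 3 = 211.42 + 3 = 214.4.
Round up.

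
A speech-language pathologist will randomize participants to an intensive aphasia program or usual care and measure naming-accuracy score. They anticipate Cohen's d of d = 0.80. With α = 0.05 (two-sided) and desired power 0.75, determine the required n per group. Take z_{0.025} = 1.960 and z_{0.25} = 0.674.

n = 22 per group

For two independent groups with equal n: n = 2·((z_{α/2} + z_β) / d)².
z_{α/2} + z_β = 1.960 + 0.674 = 2.634.
n = 2 × (2.634 / 0.80)² = 2 × 3.292² = 2 × 10.84 = 21.7.
Round up to the next whole participant.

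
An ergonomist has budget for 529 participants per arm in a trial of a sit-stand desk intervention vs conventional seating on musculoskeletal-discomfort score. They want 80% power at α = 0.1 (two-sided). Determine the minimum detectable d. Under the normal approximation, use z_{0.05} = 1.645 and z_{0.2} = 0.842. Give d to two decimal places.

For two independent groups of n = 529 each: d_min = (z_{α/2} + z_β)·√(2/n).
z-sum = 1.645 + 0.842 = 2.487.
d_min = 2.487 × √(2/529) = 2.487 × 0.0615 = 0.153.

d_min ≈ 0.15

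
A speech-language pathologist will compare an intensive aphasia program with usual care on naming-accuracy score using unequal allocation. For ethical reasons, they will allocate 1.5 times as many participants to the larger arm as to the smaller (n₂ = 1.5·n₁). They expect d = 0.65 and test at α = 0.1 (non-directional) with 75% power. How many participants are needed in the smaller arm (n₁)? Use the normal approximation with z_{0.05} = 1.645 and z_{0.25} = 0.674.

With allocation ratio k = n₂/n₁ = 1.5, Var(x̄₁−x̄₂) = σ²(1/n₁ + 1/(k·n₁)) = σ²·(k+1)/(k·n₁).
So n₁ = (1 + 1/k)·((z_{α/2} + z_β)/d)² = 1.667 × (2.319/0.65)².
n₁ = 1.667 × 12.73 = 21.2.
Round up: n₁ = 22, giving n₂ = 1.5 × 22 = 33.

n₁ = 22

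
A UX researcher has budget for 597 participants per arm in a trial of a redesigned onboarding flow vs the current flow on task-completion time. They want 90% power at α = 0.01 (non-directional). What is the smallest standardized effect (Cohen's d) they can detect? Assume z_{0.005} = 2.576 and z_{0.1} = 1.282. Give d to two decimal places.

d_min ≈ 0.22

For two independent groups of n = 597 each: d_min = (z_{α/2} + z_β)·√(2/n).
z-sum = 2.576 + 1.282 = 3.858.
d_min = 3.858 × √(2/597) = 3.858 × 0.0579 = 0.223.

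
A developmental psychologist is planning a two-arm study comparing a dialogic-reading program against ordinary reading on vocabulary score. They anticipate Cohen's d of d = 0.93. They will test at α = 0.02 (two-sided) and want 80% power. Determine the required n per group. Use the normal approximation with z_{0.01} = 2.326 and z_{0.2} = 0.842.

n = 24 per group

For two independent groups with equal n: n = 2·((z_{α/2} + z_β) / d)².
z_{α/2} + z_β = 2.326 + 0.842 = 3.168.
n = 2 × (3.168 / 0.93)² = 2 × 3.406² = 2 × 11.60 = 23.2.
Round up to the next whole participant.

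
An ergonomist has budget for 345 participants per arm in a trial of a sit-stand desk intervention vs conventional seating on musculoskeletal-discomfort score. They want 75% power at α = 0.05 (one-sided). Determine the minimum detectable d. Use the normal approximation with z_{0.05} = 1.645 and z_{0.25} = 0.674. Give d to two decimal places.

d_min ≈ 0.18

For two independent groups of n = 345 each: d_min = (z_{α} + z_β)·√(2/n).
z-sum = 1.645 + 0.674 = 2.319.
d_min = 2.319 × √(2/345) = 2.319 × 0.0761 = 0.177.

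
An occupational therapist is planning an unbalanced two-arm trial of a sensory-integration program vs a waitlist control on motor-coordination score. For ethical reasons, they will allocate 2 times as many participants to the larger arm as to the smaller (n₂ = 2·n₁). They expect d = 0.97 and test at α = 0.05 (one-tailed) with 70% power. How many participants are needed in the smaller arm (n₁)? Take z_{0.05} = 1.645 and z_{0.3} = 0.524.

With allocation ratio k = n₂/n₁ = 2, Var(x̄₁−x̄₂) = σ²(1/n₁ + 1/(k·n₁)) = σ²·(k+1)/(k·n₁).
So n₁ = (1 + 1/k)·((z_{α} + z_β)/d)² = 1.500 × (2.169/0.97)².
n₁ = 1.500 × 5.00 = 7.5.
Round up: n₁ = 8, giving n₂ = 2 × 8 = 16.

n₁ = 8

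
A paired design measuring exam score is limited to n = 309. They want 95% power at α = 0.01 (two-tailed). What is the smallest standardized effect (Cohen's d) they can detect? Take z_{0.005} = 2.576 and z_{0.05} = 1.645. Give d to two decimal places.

d_min ≈ 0.24

For a single sample (or paired design) of n = 309: d_min = (z_{α/2} + z_β)/√n.
z-sum = 2.576 + 1.645 = 4.221.
d_min = 4.221 / √309 = 4.221 / 17.578 = 0.240.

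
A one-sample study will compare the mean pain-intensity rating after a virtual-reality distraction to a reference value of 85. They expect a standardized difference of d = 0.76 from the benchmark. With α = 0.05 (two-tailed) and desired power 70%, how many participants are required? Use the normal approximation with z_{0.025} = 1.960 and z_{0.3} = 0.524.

For a one-sample test: n = ((z_{α/2} + z_β) / d)².
z_{α/2} + z_β = 1.960 + 0.524 = 2.484.
n = (2.484 / 0.76)² = 3.268² = 10.68.
Round up.

n = 11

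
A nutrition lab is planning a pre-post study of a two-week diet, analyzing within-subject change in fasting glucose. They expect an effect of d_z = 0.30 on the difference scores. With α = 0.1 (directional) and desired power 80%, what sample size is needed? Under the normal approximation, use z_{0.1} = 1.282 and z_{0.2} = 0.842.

For a paired (one-sample on differences) test: n = ((z_{α} + z_β) / d)².
z_{α} + z_β = 1.282 + 0.842 = 2.124.
n = (2.124 / 0.30)² = 7.080² = 50.13.
Round up.

n = 51 pairs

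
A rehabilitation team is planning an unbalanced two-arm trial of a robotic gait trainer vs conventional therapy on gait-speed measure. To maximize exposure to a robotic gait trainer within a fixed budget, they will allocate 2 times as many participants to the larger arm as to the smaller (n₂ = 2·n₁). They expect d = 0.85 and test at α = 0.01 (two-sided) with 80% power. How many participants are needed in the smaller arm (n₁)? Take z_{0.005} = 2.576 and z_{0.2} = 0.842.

With allocation ratio k = n₂/n₁ = 2, Var(x̄₁−x̄₂) = σ²(1/n₁ + 1/(k·n₁)) = σ²·(k+1)/(k·n₁).
So n₁ = (1 + 1/k)·((z_{α/2} + z_β)/d)² = 1.500 × (3.418/0.85)².
n₁ = 1.500 × 16.17 = 24.3.
Round up: n₁ = 25, giving n₂ = 2 × 25 = 50.

n₁ = 25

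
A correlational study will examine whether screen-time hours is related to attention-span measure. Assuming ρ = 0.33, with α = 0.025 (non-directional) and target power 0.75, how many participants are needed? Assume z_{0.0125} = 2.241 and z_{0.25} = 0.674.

Fisher's z: C = ½·ln((1+r)/(1−r)) = ½·ln(1.9851) = 0.3428.
n = ((z_{α/2} + z_β)/C)² + 3.
(2.241 + 0.674) / 0.3428 = 2.915 / 0.3428 = 8.504.
n = 8.504² + 3 = 72.31 + 3 = 75.3.
Round up.

n = 76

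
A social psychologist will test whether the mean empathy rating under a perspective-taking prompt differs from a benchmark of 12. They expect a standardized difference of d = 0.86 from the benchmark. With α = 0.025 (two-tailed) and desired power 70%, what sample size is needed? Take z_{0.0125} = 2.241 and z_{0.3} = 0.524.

For a one-sample test: n = ((z_{α/2} + z_β) / d)².
z_{α/2} + z_β = 2.241 + 0.524 = 2.765.
n = (2.765 / 0.86)² = 3.215² = 10.34.
Round up.

n = 11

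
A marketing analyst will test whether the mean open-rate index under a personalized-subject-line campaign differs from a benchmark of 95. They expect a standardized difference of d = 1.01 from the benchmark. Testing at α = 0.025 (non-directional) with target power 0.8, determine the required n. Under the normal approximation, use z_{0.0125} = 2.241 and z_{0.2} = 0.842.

n = 10

For a one-sample test: n = ((z_{α/2} + z_β) / d)².
z_{α/2} + z_β = 2.241 + 0.842 = 3.083.
n = (3.083 / 1.01)² = 3.052² = 9.32.
Round up.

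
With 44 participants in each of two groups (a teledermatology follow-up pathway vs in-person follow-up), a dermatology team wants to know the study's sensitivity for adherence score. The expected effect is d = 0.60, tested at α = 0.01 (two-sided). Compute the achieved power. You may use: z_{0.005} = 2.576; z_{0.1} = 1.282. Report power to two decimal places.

For two equal groups, power = Φ(d·√(n/2) − z_{α/2}).
d·√(n/2) = 0.60 × √(44/2) = 0.60 × 4.690 = 2.814.
z_β = 2.814 − 2.576 = 0.238.
Power = Φ(0.238) = 0.594.

power ≈ 0.59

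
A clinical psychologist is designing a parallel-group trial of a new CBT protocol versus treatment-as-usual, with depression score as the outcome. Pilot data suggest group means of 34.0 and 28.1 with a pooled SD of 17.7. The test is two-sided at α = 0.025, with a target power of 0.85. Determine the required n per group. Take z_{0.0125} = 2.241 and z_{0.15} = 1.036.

Cohen's d = |M₁ − M₂| / SD_pooled = |34.0 − 28.1| / 17.7 = 5.9 / 17.7 = 0.333.
For two independent groups with equal n: n = 2·((z_{α/2} + z_β) / d)².
z_{α/2} + z_β = 2.241 + 1.036 = 3.277.
n = 2 × (3.277 / 0.333)² = 2 × 9.841² = 2 × 96.84 = 193.7.
Round up to the next whole participant.

n = 194 per group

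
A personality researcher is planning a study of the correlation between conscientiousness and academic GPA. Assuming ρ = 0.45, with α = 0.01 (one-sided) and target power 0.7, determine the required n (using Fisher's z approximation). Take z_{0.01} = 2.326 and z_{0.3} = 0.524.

n = 38

Fisher's z: C = ½·ln((1+r)/(1−r)) = ½·ln(2.6364) = 0.4847.
n = ((z_{α} + z_β)/C)² + 3.
(2.326 + 0.524) / 0.4847 = 2.850 / 0.4847 = 5.880.
n = 5.880² + 3 = 34.57 + 3 = 37.6.
Round up.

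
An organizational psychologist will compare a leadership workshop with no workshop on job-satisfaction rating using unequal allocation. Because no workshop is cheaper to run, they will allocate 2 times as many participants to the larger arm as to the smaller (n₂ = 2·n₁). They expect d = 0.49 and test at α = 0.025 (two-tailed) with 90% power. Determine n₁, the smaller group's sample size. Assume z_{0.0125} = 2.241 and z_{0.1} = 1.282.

n₁ = 78

With allocation ratio k = n₂/n₁ = 2, Var(x̄₁−x̄₂) = σ²(1/n₁ + 1/(k·n₁)) = σ²·(k+1)/(k·n₁).
So n₁ = (1 + 1/k)·((z_{α/2} + z_β)/d)² = 1.500 × (3.523/0.49)².
n₁ = 1.500 × 51.69 = 77.5.
Round up: n₁ = 78, giving n₂ = 2 × 78 = 156.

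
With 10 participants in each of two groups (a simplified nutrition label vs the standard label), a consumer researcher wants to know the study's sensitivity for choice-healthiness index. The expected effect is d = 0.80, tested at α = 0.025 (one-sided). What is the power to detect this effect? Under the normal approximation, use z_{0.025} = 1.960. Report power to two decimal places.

For two equal groups, power = Φ(d·√(n/2) − z_{α}).
d·√(n/2) = 0.80 × √(10/2) = 0.80 × 2.236 = 1.789.
z_β = 1.789 − 1.960 = -0.171.
Power = Φ(-0.171) = 0.432.

power ≈ 0.43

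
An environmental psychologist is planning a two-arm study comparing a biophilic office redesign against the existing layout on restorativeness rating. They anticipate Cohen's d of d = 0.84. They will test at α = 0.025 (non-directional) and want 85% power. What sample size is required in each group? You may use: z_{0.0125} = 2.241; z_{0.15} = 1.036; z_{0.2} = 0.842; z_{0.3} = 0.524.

For two independent groups with equal n: n = 2·((z_{α/2} + z_β) / d)².
z_{α/2} + z_β = 2.241 + 1.036 = 3.277.
n = 2 × (3.277 / 0.84)² = 2 × 3.901² = 2 × 15.22 = 30.4.
Round up to the next whole participant.

n = 31 per group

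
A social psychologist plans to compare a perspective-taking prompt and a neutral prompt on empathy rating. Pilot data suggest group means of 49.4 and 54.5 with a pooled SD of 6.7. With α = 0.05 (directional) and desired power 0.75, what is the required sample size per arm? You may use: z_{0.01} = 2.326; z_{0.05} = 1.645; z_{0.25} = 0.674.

n = 19 per group

Cohen's d = |M₁ − M₂| / SD_pooled = |49.4 − 54.5| / 6.7 = 5.1 / 6.7 = 0.761.
For two independent groups with equal n: n = 2·((z_{α} + z_β) / d)².
z_{α} + z_β = 1.645 + 0.674 = 2.319.
n = 2 × (2.319 / 0.761)² = 2 × 3.047² = 2 × 9.29 = 18.6.
Round up to the next whole participant.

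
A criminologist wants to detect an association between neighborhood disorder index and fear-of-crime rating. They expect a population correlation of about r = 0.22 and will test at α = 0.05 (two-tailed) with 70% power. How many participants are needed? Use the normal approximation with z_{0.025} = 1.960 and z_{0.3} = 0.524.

Fisher's z: C = ½·ln((1+r)/(1−r)) = ½·ln(1.5641) = 0.2237.
n = ((z_{α/2} + z_β)/C)² + 3.
(1.960 + 0.524) / 0.2237 = 2.484 / 0.2237 = 11.104.
n = 11.104² + 3 = 123.30 + 3 = 126.3.
Round up.

n = 127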